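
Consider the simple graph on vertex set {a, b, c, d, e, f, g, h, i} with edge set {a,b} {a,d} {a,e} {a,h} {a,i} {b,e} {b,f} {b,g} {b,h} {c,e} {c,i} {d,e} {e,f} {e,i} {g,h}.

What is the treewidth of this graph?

A width-2 tree decomposition is:
Bags: B1 = {b, g, h}  B2 = {a, b, h}  B3 = {a, b, e}  B4 = {a, e, i}  B5 = {a, d, e}  B6 = {c, e, i}  B7 = {b, e, f}
Tree: B1–B2, B2–B3, B3–B4, B4–B5, B4–B6, B3–B7
The largest bag has 3 vertices, giving width 2; this decomposition certifies tw(G) ≤ 2. Conversely, {b, g, h} is a clique of size 3, and the vertices of any clique must share a bag in every tree decomposition; so some bag has ≥ 3 vertices and tw(G) ≥ 2. Hence tw(G) = 2 exactly.

2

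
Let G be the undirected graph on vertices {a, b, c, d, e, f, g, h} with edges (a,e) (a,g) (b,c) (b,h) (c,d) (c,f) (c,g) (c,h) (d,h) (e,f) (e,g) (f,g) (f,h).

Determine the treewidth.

2

A width-2 tree decomposition is:
Bags: B1 = {c, f, h}  B2 = {c, f, g}  B3 = {e, f, g}  B4 = {b, c, h}  B5 = {c, d, h}  B6 = {a, e, g}
Tree: B1–B2, B2–B3, B1–B4, B1–B5, B3–B6
The largest bag has 3 vertices, giving width 2; this decomposition certifies tw(G) ≤ 2. On the other hand G contains the 3-clique {e, f, g}. A clique must lie in a single bag of any decomposition, so no decomposition can have width below 2. The upper and lower bounds meet at 2, so that is the treewidth.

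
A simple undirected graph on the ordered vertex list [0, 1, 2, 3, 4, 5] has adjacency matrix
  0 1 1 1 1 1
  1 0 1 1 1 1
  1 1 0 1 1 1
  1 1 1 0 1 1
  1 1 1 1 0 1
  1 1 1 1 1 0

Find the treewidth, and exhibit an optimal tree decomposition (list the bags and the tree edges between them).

Treewidth 5.
One optimal decomposition is:
Bags: B1 = {0, 1, 2, 3, 4, 5}
Tree: (single bag)

With just one bag of size 6, the width is 6 − 1 = 5, so tw(G) ≤ 5. On the other hand G contains the 6-clique {0, 1, 2, 3, 4, 5}. A clique must lie in a single bag of any decomposition, so no decomposition can have width below 5. The upper and lower bounds meet at 5, so that is the treewidth.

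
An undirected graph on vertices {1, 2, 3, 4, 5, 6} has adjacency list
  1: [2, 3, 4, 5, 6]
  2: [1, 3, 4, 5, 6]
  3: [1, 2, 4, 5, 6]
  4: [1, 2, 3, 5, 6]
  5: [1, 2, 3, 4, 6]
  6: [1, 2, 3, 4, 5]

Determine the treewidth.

A width-5 tree decomposition is:
Bags: B1 = {1, 2, 3, 4, 5, 6}
Tree: (single bag)
With just one bag of size 6, the width is 6 − 1 = 5, so tw(G) ≤ 5. Conversely, {1, 2, 3, 4, 5, 6} is a clique of size 6, and the vertices of any clique must share a bag in every tree decomposition; so some bag has ≥ 6 vertices and tw(G) ≥ 5. Combining the bounds, tw(G) = 5.

5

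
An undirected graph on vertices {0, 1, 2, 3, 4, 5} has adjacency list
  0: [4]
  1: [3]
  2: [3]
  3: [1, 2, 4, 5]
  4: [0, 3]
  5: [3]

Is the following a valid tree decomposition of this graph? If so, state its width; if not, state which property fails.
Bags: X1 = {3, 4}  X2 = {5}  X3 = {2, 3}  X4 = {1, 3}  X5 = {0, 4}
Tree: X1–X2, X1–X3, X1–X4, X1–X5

A tree decomposition must satisfy three properties: every vertex lies in some bag; for every edge, both endpoints lie together in some bag; and for every vertex, the bags containing it form a connected subtree. Here edge (3,5) lies in no bag, so the decomposition is invalid.

No — edge (3,5) lies in no bag.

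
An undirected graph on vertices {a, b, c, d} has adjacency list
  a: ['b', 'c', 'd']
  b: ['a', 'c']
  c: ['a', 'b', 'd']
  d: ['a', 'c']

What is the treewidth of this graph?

2

A width-2 tree decomposition is:
Bags: B1 = {a, b, c}  B2 = {a, c, d}
Tree: B1–B2
Each bag holds 3 vertices, so the decomposition has width 2, which upper-bounds the treewidth. For the lower bound, the 3 vertices {a, c, d} are pairwise adjacent, and any tree decomposition puts a clique entirely inside one bag — forcing width ≥ 2. Therefore the treewidth is 2.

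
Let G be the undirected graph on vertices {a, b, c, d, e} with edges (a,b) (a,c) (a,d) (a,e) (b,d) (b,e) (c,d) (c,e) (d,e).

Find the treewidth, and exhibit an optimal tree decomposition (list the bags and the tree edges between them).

Every bag has size at most 4, so the width is 4 − 1 = 3 and tw(G) ≤ 3. For the lower bound, the 4 vertices {a, c, d, e} are pairwise adjacent, and any tree decomposition puts a clique entirely inside one bag — forcing width ≥ 3. Hence tw(G) = 3 exactly.

Treewidth 3.
Bags: B1 = {a, c, d, e}  B2 = {a, b, d, e}
Tree: B1–B2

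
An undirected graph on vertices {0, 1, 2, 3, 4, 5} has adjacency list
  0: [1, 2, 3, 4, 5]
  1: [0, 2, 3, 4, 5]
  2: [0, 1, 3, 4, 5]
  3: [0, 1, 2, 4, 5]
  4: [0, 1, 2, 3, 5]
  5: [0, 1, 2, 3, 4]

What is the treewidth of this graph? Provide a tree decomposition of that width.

A single bag containing all 6 vertices is trivially a valid decomposition of width 5. For the lower bound, the 6 vertices {0, 1, 2, 3, 4, 5} are pairwise adjacent, and any tree decomposition puts a clique entirely inside one bag — forcing width ≥ 5. The upper and lower bounds meet at 5, so that is the treewidth.

Treewidth 5.
One optimal decomposition is:
Bags: B1 = {0, 1, 2, 3, 4, 5}
Tree: (single bag)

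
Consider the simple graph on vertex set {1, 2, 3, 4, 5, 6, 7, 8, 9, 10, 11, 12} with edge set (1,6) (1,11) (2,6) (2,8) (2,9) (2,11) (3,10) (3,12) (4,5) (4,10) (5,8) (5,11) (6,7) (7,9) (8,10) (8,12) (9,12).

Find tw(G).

A width-3 tree decomposition is:
Bags: B1 = {3, 4, 10, 12}  B2 = {4, 8, 10, 12}  B3 = {4, 5, 8, 12}  B4 = {5, 8, 9, 12}  B5 = {2, 5, 8, 9}  B6 = {2, 5, 9, 11}  B7 = {2, 7, 9, 11}  B8 = {2, 6, 7, 11}  B9 = {1, 6, 7, 11}
Tree: B1–B2, B2–B3, B3–B4, B4–B5, B5–B6, B6–B7, B7–B8, B8–B9
Every bag has size at most 4, so the width is 4 − 1 = 3 and tw(G) ≤ 3. For the lower bound: the 4 vertex sets {3,4,10}, {12}, {8}, {2,5,9,11} are disjoint, each induces a connected subgraph, and every pair is joined by at least one edge of G. Contracting each set to a single vertex therefore yields K_{4} as a minor, and since treewidth is minor-monotone, tw(G) ≥ tw(K_{4}) = 3. Hence tw(G) = 3 exactly.

3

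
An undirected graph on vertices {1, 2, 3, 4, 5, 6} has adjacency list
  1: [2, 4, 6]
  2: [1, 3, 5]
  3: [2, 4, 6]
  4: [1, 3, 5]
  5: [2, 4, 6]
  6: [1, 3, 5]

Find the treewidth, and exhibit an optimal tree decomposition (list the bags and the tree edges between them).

Treewidth 3.
One optimal decomposition is:
Bags: B1 = {1, 2, 4, 6}  B2 = {2, 3, 4, 6}  B3 = {2, 4, 5, 6}
Tree: B1–B2, B2–B3

Every bag has size at most 4, so the width is 4 − 1 = 3 and tw(G) ≤ 3. For the lower bound: the 4 vertex sets {1,6}, {2,3}, {4}, {5} are disjoint, each induces a connected subgraph, and every pair is joined by at least one edge of G. Contracting each set to a single vertex therefore yields K_{4} as a minor, and since treewidth is minor-monotone, tw(G) ≥ tw(K_{4}) = 3. Hence tw(G) = 3 exactly.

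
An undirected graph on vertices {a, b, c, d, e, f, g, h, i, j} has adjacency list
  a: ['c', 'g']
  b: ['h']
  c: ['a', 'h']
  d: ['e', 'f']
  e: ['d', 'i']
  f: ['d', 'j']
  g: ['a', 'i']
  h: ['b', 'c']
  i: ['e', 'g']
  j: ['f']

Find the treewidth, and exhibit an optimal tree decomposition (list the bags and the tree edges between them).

Treewidth 1.
One optimal decomposition is:
Bags: B1 = {b, h}  B2 = {c, h}  B3 = {a, c}  B4 = {a, g}  B5 = {g, i}  B6 = {e, i}  B7 = {d, e}  B8 = {d, f}  B9 = {f, j}
Tree: B1–B2, B2–B3, B3–B4, B4–B5, B5–B6, B6–B7, B7–B8, B8–B9

Each bag holds 2 vertices, so the decomposition has width 1, which upper-bounds the treewidth. G has an edge, so its treewidth is at least 1. The upper and lower bounds meet at 1, so that is the treewidth.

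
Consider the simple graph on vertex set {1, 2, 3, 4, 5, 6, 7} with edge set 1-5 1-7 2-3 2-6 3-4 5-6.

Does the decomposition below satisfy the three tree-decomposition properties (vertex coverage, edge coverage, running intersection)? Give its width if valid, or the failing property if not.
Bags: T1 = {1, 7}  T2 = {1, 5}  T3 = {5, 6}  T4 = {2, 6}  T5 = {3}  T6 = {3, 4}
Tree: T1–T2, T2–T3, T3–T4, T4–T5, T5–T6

A tree decomposition must satisfy three properties: every vertex lies in some bag; for every edge, both endpoints lie together in some bag; and for every vertex, the bags containing it form a connected subtree. Here edge (2,3) lies in no bag, so the decomposition is invalid.

No — edge (2,3) lies in no bag.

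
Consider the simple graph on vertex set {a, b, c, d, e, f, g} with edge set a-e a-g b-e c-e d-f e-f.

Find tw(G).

A width-1 tree decomposition is:
Bags: B1 = {e, f}  B2 = {a, e}  B3 = {b, e}  B4 = {c, e}  B5 = {d, f}  B6 = {a, g}
Tree: B1–B2, B2–B3, B1–B4, B1–B5, B2–B6
The largest bag has 2 vertices, giving width 1; this decomposition certifies tw(G) ≤ 1. Any graph with an edge has treewidth ≥ 1, and G has the edge f–e. Hence tw(G) = 1 exactly.

1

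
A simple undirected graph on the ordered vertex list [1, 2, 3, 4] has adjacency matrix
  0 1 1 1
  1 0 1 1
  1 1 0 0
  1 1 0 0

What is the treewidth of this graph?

A width-2 tree decomposition is:
Bags: B1 = {1, 2, 3}  B2 = {1, 2, 4}
Tree: B1–B2
Each bag holds 3 vertices, so the decomposition has width 2, which upper-bounds the treewidth. For the lower bound, the 3 vertices {1, 2, 3} are pairwise adjacent, and any tree decomposition puts a clique entirely inside one bag — forcing width ≥ 2. Hence tw(G) = 2 exactly.

2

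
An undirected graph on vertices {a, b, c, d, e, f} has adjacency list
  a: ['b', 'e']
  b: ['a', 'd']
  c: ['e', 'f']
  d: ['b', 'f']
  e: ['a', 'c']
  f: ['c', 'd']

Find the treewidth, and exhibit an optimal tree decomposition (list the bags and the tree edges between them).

The largest bag has 3 vertices, giving width 2; this decomposition certifies tw(G) ≤ 2. The edges a–b–d–f–c–e–a form a cycle, so G is not a tree and its treewidth is at least 2. Hence tw(G) = 2 exactly.

Treewidth 2.
One such decomposition:
Bags: B1 = {a, b, d}  B2 = {a, d, f}  B3 = {a, c, f}  B4 = {a, c, e}
Tree: B1–B2, B2–B3, B3–B4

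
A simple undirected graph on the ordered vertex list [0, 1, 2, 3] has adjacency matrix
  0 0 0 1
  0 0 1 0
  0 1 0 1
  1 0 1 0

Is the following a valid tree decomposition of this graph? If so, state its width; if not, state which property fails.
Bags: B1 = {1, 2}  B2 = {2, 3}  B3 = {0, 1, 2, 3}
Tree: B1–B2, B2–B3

No — bags containing vertex 1 are not connected in the tree.

A tree decomposition must satisfy three properties: every vertex lies in some bag; for every edge, both endpoints lie together in some bag; and for every vertex, the bags containing it form a connected subtree. Here bags containing vertex 1 are not connected in the tree, so the decomposition is invalid.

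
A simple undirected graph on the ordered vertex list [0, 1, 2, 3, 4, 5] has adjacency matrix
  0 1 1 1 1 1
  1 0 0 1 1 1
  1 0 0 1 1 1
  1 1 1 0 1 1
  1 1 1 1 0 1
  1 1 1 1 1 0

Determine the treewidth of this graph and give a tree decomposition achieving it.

The largest bag has 5 vertices, giving width 4; this decomposition certifies tw(G) ≤ 4. For the lower bound, the 5 vertices {0, 1, 3, 4, 5} are pairwise adjacent, and any tree decomposition puts a clique entirely inside one bag — forcing width ≥ 4. Hence tw(G) = 4 exactly.

Treewidth 4.
One such decomposition:
Bags: B1 = {0, 2, 3, 4, 5}  B2 = {0, 1, 3, 4, 5}
Tree: B1–B2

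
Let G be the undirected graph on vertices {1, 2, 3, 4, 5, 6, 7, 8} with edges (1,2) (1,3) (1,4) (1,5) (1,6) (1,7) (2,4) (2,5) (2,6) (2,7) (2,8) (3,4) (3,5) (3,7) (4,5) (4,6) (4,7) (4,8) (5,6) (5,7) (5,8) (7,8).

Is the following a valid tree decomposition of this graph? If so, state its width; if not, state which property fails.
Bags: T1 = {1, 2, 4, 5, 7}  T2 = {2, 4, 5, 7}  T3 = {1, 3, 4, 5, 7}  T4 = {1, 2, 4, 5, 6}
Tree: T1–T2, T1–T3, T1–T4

A tree decomposition must satisfy three properties: every vertex lies in some bag; for every edge, both endpoints lie together in some bag; and for every vertex, the bags containing it form a connected subtree. Here vertex 8 appears in no bag, so the decomposition is invalid.

No — vertex 8 appears in no bag.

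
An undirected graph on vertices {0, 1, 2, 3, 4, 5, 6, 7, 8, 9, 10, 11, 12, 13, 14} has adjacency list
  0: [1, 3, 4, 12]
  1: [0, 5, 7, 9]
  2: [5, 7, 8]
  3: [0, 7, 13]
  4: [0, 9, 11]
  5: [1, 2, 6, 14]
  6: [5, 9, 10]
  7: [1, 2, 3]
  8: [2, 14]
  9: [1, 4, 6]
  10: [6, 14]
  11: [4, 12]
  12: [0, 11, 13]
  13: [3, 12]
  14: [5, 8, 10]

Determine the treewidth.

A width-3 tree decomposition is:
Bags: B1 = {4, 11, 12, 13}  B2 = {0, 4, 12, 13}  B3 = {0, 3, 4, 13}  B4 = {0, 3, 4, 9}  B5 = {0, 1, 3, 9}  B6 = {1, 3, 7, 9}  B7 = {1, 6, 7, 9}  B8 = {1, 5, 6, 7}  B9 = {2, 5, 6, 7}  B10 = {2, 5, 6, 10}  B11 = {2, 5, 10, 14}  B12 = {2, 8, 10, 14}
Tree: B1–B2, B2–B3, B3–B4, B4–B5, B5–B6, B6–B7, B7–B8, B8–B9, B9–B10, B10–B11, B11–B12
The largest bag has 4 vertices, giving width 3; this decomposition certifies tw(G) ≤ 3. For the lower bound: the 4 vertex sets {11,12,13}, {4}, {0}, {1,3,7,9} are disjoint, each induces a connected subgraph, and every pair is joined by at least one edge of G. Contracting each set to a single vertex therefore yields K_{4} as a minor, and since treewidth is minor-monotone, tw(G) ≥ tw(K_{4}) = 3. The upper and lower bounds meet at 3, so that is the treewidth.

3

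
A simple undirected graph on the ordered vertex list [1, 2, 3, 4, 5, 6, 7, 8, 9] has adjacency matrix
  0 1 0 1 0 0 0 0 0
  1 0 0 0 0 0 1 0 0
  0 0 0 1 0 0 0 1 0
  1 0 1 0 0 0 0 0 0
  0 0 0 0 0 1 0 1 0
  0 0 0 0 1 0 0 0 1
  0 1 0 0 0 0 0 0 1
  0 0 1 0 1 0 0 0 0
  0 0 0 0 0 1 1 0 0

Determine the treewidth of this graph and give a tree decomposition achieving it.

Each bag holds 3 vertices, so the decomposition has width 2, which upper-bounds the treewidth. Since 1–2–7–9–6–5–8–3–4–1 is a cycle in G, G is not acyclic. Forests are exactly the graphs of treewidth ≤ 1, so tw(G) ≥ 2. Therefore the treewidth is 2.

Treewidth 2.
Bags: B1 = {1, 2, 7}  B2 = {1, 7, 9}  B3 = {1, 6, 9}  B4 = {1, 5, 6}  B5 = {1, 5, 8}  B6 = {1, 3, 8}  B7 = {1, 3, 4}
Tree: B1–B2, B2–B3, B3–B4, B4–B5, B5–B6, B6–B7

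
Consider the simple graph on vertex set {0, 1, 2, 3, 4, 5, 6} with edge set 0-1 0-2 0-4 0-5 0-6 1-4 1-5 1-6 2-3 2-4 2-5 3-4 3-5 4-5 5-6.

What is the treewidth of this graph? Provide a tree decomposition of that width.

Treewidth 3.
One such decomposition:
Bags: B1 = {0, 1, 5, 6}  B2 = {0, 1, 4, 5}  B3 = {0, 2, 4, 5}  B4 = {2, 3, 4, 5}
Tree: B1–B2, B2–B3, B3–B4

Each bag holds 4 vertices, so the decomposition has width 3, which upper-bounds the treewidth. For the lower bound, the 4 vertices {0, 1, 4, 5} are pairwise adjacent, and any tree decomposition puts a clique entirely inside one bag — forcing width ≥ 3. The upper and lower bounds meet at 3, so that is the treewidth.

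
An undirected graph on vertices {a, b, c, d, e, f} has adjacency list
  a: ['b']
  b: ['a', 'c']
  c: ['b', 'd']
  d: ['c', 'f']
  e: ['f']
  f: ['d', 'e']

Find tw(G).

A width-1 tree decomposition is:
Bags: B1 = {e, f}  B2 = {d, f}  B3 = {c, d}  B4 = {b, c}  B5 = {a, b}
Tree: B1–B2, B2–B3, B3–B4, B4–B5
The largest bag has 2 vertices, giving width 1; this decomposition certifies tw(G) ≤ 1. Any graph with an edge has treewidth ≥ 1, and G has the edge e–f. The upper and lower bounds meet at 1, so that is the treewidth.

1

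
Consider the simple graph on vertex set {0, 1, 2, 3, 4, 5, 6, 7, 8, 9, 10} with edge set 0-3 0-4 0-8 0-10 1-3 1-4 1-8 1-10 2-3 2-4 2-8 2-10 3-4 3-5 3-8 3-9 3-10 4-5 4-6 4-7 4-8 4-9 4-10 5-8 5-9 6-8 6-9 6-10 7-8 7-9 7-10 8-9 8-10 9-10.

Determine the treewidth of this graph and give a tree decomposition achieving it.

Treewidth 4.
One such decomposition:
Bags: B1 = {3, 4, 8, 9, 10}  B2 = {1, 3, 4, 8, 10}  B3 = {0, 3, 4, 8, 10}  B4 = {4, 6, 8, 9, 10}  B5 = {3, 4, 5, 8, 9}  B6 = {4, 7, 8, 9, 10}  B7 = {2, 3, 4, 8, 10}
Tree: B1–B2, B1–B3, B1–B4, B1–B5, B4–B6, B1–B7

Each bag holds 5 vertices, so the decomposition has width 4, which upper-bounds the treewidth. For the lower bound, the 5 vertices {0, 3, 4, 8, 10} are pairwise adjacent, and any tree decomposition puts a clique entirely inside one bag — forcing width ≥ 4. Therefore the treewidth is 4.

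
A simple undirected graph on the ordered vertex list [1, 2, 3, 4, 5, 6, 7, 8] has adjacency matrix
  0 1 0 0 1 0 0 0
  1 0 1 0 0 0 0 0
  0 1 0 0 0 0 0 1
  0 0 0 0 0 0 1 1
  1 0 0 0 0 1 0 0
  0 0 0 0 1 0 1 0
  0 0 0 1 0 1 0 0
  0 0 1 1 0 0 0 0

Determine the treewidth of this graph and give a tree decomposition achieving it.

Each bag holds 3 vertices, so the decomposition has width 2, which upper-bounds the treewidth. For the lower bound, G contains the cycle 2–1–5–6–7–4–8–3–2, so G is not a forest; only forests have treewidth ≤ 1, hence tw(G) ≥ 2. Combining the bounds, tw(G) = 2.

Treewidth 2.
One optimal decomposition is:
Bags: B1 = {1, 2, 5}  B2 = {2, 5, 6}  B3 = {2, 6, 7}  B4 = {2, 4, 7}  B5 = {2, 4, 8}  B6 = {2, 3, 8}
Tree: B1–B2, B2–B3, B3–B4, B4–B5, B5–B6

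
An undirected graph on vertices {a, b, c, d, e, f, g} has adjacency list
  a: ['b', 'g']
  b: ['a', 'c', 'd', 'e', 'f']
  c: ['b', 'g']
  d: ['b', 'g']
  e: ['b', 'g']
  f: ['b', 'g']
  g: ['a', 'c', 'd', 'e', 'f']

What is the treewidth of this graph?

A width-2 tree decomposition is:
Bags: B1 = {a, b, g}  B2 = {b, c, g}  B3 = {b, e, g}  B4 = {b, d, g}  B5 = {b, f, g}
Tree: B1–B2, B2–B3, B3–B4, B4–B5
The largest bag has 3 vertices, giving width 2; this decomposition certifies tw(G) ≤ 2. The edges g–a–b–c–g form a cycle, so G is not a tree and its treewidth is at least 2. Hence tw(G) = 2 exactly.

2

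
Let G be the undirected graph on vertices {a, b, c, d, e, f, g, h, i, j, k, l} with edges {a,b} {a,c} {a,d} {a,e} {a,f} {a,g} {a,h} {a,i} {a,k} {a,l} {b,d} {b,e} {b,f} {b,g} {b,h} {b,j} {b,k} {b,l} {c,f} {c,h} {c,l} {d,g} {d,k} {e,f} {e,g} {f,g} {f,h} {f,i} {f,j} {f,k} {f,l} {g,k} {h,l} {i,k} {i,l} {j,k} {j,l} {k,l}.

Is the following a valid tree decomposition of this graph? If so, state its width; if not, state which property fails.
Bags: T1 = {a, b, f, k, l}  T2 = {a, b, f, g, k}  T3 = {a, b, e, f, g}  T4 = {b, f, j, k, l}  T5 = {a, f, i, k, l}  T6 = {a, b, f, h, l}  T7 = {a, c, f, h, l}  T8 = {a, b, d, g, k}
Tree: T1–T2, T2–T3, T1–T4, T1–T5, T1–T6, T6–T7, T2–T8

Yes; width 4.

Vertex coverage: the bags together contain {a, b, c, d, e, f, g, h, i, j, k, l}, the full vertex set. Edge coverage: each edge of G has both endpoints in at least one bag. Running intersection: for every vertex, the bags containing it form a connected subtree. All three properties hold, so this is a valid tree decomposition of width max|bag| − 1 = 4, and hence tw(G) ≤ 4.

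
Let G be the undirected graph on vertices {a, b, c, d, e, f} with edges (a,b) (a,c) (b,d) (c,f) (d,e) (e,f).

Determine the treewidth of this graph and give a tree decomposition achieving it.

Every bag has size at most 3, so the width is 3 − 1 = 2 and tw(G) ≤ 2. Since d–b–a–c–f–e–d is a cycle in G, G is not acyclic. Forests are exactly the graphs of treewidth ≤ 1, so tw(G) ≥ 2. Combining the bounds, tw(G) = 2.

Treewidth 2.
One optimal decomposition is:
Bags: B1 = {a, b, d}  B2 = {a, c, d}  B3 = {c, d, f}  B4 = {d, e, f}
Tree: B1–B2, B2–B3, B3–B4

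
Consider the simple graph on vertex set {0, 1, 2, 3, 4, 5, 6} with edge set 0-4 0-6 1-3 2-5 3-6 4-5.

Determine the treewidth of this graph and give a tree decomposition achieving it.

Every bag has size at most 2, so the width is 2 − 1 = 1 and tw(G) ≤ 1. Since G has at least one edge (e.g. 1–3), it is not an edgeless graph, so tw(G) ≥ 1. The upper and lower bounds meet at 1, so that is the treewidth.

Treewidth 1.
One optimal decomposition is:
Bags: B1 = {1, 3}  B2 = {3, 6}  B3 = {0, 6}  B4 = {0, 4}  B5 = {4, 5}  B6 = {2, 5}
Tree: B1–B2, B2–B3, B3–B4, B4–B5, B5–B6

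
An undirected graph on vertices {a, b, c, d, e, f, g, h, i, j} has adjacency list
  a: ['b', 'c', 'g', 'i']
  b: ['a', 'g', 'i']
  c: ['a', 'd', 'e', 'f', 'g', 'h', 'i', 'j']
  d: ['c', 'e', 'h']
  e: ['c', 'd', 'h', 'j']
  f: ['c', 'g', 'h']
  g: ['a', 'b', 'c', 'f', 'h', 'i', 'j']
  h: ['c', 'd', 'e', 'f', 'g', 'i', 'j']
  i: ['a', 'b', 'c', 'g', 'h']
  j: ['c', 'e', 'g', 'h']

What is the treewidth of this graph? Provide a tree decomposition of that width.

Treewidth 3.
One optimal decomposition is:
Bags: B1 = {c, g, h, i}  B2 = {c, g, h, j}  B3 = {c, f, g, h}  B4 = {a, c, g, i}  B5 = {c, e, h, j}  B6 = {c, d, e, h}  B7 = {a, b, g, i}
Tree: B1–B2, B1–B3, B1–B4, B2–B5, B5–B6, B4–B7

Every bag has size at most 4, so the width is 4 − 1 = 3 and tw(G) ≤ 3. Conversely, {c, d, e, h} is a clique of size 4, and the vertices of any clique must share a bag in every tree decomposition; so some bag has ≥ 4 vertices and tw(G) ≥ 3. The upper and lower bounds meet at 3, so that is the treewidth.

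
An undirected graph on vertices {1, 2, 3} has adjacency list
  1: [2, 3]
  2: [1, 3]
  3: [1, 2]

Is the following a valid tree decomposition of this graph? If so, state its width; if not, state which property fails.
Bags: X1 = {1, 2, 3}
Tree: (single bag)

Yes; width 2.

Checking the three conditions: (i) the bags cover all of {1, 2, 3}; (ii) for each edge, some bag contains both endpoints; (iii) the bags containing any fixed vertex form a subtree. All hold, so the decomposition is valid with width 3 − 1 = 2.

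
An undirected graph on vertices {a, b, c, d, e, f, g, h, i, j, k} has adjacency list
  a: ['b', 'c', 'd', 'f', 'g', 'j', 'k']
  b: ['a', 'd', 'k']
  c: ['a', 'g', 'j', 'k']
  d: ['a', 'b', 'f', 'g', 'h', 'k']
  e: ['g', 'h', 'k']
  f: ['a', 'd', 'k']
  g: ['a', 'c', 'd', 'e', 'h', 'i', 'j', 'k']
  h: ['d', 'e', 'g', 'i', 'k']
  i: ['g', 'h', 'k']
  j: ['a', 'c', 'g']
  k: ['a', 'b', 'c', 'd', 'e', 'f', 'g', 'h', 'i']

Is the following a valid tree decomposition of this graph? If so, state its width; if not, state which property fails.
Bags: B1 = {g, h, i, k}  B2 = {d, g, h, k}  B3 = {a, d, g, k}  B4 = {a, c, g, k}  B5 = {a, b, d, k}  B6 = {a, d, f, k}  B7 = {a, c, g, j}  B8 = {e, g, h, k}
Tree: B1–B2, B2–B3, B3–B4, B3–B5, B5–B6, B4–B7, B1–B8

Vertex coverage: the bags together contain {a, b, c, d, e, f, g, h, i, j, k}, the full vertex set. Edge coverage: each edge of G has both endpoints in at least one bag. Running intersection: for every vertex, the bags containing it form a connected subtree. All three properties hold, so this is a valid tree decomposition of width max|bag| − 1 = 3, and hence tw(G) ≤ 3.

Yes; width 3.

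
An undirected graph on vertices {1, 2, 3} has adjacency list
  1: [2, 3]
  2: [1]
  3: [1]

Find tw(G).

1

A width-1 tree decomposition is:
Bags: B1 = {1, 3}  B2 = {1, 2}
Tree: B1–B2
Every bag has size at most 2, so the width is 2 − 1 = 1 and tw(G) ≤ 1. Since G has at least one edge (e.g. 3–1), it is not an edgeless graph, so tw(G) ≥ 1. The upper and lower bounds meet at 1, so that is the treewidth.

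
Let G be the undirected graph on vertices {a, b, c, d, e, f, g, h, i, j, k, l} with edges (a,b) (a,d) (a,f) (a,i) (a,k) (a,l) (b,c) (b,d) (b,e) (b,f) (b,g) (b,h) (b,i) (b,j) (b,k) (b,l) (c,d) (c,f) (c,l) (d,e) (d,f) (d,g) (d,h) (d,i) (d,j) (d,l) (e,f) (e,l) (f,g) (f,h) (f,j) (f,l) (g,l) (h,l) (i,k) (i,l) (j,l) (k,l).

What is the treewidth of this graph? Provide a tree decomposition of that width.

Every bag has size at most 5, so the width is 5 − 1 = 4 and tw(G) ≤ 4. Conversely, {b, d, f, g, l} is a clique of size 5, and the vertices of any clique must share a bag in every tree decomposition; so some bag has ≥ 5 vertices and tw(G) ≥ 4. The upper and lower bounds meet at 4, so that is the treewidth.

Treewidth 4.
One optimal decomposition is:
Bags: B1 = {b, d, e, f, l}  B2 = {b, c, d, f, l}  B3 = {a, b, d, f, l}  B4 = {b, d, f, h, l}  B5 = {a, b, d, i, l}  B6 = {b, d, f, j, l}  B7 = {b, d, f, g, l}  B8 = {a, b, i, k, l}
Tree: B1–B2, B1–B3, B3–B4, B3–B5, B3–B6, B4–B7, B5–B8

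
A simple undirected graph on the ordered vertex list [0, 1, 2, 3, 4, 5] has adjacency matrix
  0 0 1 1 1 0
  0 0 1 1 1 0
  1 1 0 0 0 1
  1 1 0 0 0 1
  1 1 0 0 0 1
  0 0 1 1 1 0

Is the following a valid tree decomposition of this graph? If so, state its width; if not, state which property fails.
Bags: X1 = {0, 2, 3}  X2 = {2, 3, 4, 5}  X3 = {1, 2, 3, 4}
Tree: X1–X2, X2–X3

No — edge (4,0) lies in no bag.

A tree decomposition must satisfy three properties: every vertex lies in some bag; for every edge, both endpoints lie together in some bag; and for every vertex, the bags containing it form a connected subtree. Here edge (4,0) lies in no bag, so the decomposition is invalid.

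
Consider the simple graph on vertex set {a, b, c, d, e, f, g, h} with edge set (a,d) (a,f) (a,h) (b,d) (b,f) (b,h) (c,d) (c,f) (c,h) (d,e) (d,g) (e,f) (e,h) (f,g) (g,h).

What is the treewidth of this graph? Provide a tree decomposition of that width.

Treewidth 3.
One such decomposition:
Bags: B1 = {b, d, f, h}  B2 = {d, e, f, h}  B3 = {a, d, f, h}  B4 = {c, d, f, h}  B5 = {d, f, g, h}
Tree: B1–B2, B2–B3, B3–B4, B4–B5

Each bag holds 4 vertices, so the decomposition has width 3, which upper-bounds the treewidth. For the lower bound: the 4 vertex sets {b,h}, {e,f}, {d}, {a} are disjoint, each induces a connected subgraph, and every pair is joined by at least one edge of G. Contracting each set to a single vertex therefore yields K_{4} as a minor, and since treewidth is minor-monotone, tw(G) ≥ tw(K_{4}) = 3. Hence tw(G) = 3 exactly.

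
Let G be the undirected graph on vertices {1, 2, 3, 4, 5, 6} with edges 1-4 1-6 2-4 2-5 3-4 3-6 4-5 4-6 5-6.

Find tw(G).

A width-2 tree decomposition is:
Bags: B1 = {2, 4, 5}  B2 = {4, 5, 6}  B3 = {1, 4, 6}  B4 = {3, 4, 6}
Tree: B1–B2, B2–B3, B2–B4
Every bag has size at most 3, so the width is 3 − 1 = 2 and tw(G) ≤ 2. For the lower bound, the 3 vertices {2, 4, 5} are pairwise adjacent, and any tree decomposition puts a clique entirely inside one bag — forcing width ≥ 2. Combining the bounds, tw(G) = 2.

2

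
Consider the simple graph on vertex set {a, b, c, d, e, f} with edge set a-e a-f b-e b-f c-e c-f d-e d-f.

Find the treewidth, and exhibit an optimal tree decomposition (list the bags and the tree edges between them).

Treewidth 2.
Bags: B1 = {c, e, f}  B2 = {d, e, f}  B3 = {a, e, f}  B4 = {b, e, f}
Tree: B1–B2, B2–B3, B3–B4

Each bag holds 3 vertices, so the decomposition has width 2, which upper-bounds the treewidth. Since c–e–d–f–c is a cycle in G, G is not acyclic. Forests are exactly the graphs of treewidth ≤ 1, so tw(G) ≥ 2. Combining the bounds, tw(G) = 2.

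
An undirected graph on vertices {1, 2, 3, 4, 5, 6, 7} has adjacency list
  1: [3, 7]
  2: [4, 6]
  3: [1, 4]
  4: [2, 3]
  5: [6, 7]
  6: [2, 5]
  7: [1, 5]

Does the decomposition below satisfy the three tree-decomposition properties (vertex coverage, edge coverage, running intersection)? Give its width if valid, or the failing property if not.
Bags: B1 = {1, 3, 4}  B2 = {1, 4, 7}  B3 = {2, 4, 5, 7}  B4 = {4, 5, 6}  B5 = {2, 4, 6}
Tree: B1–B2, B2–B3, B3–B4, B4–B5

No — bags containing vertex 2 are not connected in the tree.

A tree decomposition must satisfy three properties: every vertex lies in some bag; for every edge, both endpoints lie together in some bag; and for every vertex, the bags containing it form a connected subtree. Here bags containing vertex 2 are not connected in the tree, so the decomposition is invalid.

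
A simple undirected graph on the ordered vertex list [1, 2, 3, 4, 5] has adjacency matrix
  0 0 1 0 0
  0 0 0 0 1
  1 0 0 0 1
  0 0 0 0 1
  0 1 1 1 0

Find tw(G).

A width-1 tree decomposition is:
Bags: B1 = {3, 5}  B2 = {4, 5}  B3 = {1, 3}  B4 = {2, 5}
Tree: B1–B2, B1–B3, B2–B4
Each bag holds 2 vertices, so the decomposition has width 1, which upper-bounds the treewidth. G has an edge, so its treewidth is at least 1. The upper and lower bounds meet at 1, so that is the treewidth.

1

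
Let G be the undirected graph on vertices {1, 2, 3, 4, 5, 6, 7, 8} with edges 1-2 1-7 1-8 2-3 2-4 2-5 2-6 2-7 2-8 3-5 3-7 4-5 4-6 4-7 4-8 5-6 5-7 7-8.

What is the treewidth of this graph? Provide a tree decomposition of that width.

Every bag has size at most 4, so the width is 4 − 1 = 3 and tw(G) ≤ 3. On the other hand G contains the 4-clique {2, 4, 5, 6}. A clique must lie in a single bag of any decomposition, so no decomposition can have width below 3. Hence tw(G) = 3 exactly.

Treewidth 3.
One such decomposition:
Bags: B1 = {2, 4, 5, 6}  B2 = {2, 4, 5, 7}  B3 = {2, 3, 5, 7}  B4 = {2, 4, 7, 8}  B5 = {1, 2, 7, 8}
Tree: B1–B2, B2–B3, B2–B4, B4–B5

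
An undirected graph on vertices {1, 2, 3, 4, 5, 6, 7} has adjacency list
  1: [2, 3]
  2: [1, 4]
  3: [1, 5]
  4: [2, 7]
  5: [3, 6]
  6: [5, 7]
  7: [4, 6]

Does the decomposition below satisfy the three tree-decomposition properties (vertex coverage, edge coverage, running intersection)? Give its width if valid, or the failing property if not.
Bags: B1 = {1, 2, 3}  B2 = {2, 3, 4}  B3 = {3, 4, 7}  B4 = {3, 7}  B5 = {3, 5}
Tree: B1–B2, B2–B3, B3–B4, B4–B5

No — vertex 6 appears in no bag.

A tree decomposition must satisfy three properties: every vertex lies in some bag; for every edge, both endpoints lie together in some bag; and for every vertex, the bags containing it form a connected subtree. Here vertex 6 appears in no bag, so the decomposition is invalid.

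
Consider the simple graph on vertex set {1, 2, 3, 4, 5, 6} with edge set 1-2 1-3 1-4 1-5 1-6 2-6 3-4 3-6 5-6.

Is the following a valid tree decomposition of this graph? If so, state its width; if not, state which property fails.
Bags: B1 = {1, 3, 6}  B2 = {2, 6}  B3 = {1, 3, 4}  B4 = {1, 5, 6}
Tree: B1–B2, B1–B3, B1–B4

No — edge (1,2) lies in no bag.

A tree decomposition must satisfy three properties: every vertex lies in some bag; for every edge, both endpoints lie together in some bag; and for every vertex, the bags containing it form a connected subtree. Here edge (1,2) lies in no bag, so the decomposition is invalid.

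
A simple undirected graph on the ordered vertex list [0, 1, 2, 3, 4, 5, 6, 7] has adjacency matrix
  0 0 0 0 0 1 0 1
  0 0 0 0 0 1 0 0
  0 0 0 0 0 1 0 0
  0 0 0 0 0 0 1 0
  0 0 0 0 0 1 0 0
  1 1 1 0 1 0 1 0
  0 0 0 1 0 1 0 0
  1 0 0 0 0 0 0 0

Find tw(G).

A width-1 tree decomposition is:
Bags: B1 = {3, 6}  B2 = {5, 6}  B3 = {2, 5}  B4 = {0, 5}  B5 = {1, 5}  B6 = {4, 5}  B7 = {0, 7}
Tree: B1–B2, B2–B3, B2–B4, B3–B5, B2–B6, B4–B7
Every bag has size at most 2, so the width is 2 − 1 = 1 and tw(G) ≤ 1. G has an edge, so its treewidth is at least 1. Combining the bounds, tw(G) = 1.

1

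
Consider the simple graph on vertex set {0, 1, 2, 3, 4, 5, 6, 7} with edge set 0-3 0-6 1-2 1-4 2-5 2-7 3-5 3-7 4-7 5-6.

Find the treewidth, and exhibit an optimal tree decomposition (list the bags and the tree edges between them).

Every bag has size at most 3, so the width is 3 − 1 = 2 and tw(G) ≤ 2. The edges 0–6–5–3–0 form a cycle, so G is not a tree and its treewidth is at least 2. The upper and lower bounds meet at 2, so that is the treewidth.

Treewidth 2.
One such decomposition:
Bags: B1 = {0, 3, 6}  B2 = {3, 5, 6}  B3 = {3, 5, 7}  B4 = {2, 5, 7}  B5 = {2, 4, 7}  B6 = {1, 2, 4}
Tree: B1–B2, B2–B3, B3–B4, B4–B5, B5–B6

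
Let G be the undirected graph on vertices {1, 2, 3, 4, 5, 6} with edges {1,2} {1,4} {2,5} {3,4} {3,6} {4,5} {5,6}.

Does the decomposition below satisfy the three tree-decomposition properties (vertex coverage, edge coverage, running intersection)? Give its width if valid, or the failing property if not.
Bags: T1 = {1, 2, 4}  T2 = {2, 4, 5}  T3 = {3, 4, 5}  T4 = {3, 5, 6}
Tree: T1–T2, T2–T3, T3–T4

Every vertex of G appears in some bag (union = {1, 2, 3, 4, 5, 6}); every edge is covered by a bag; and for each vertex v the set of bags containing v is connected in the bag tree. The decomposition is therefore valid. The largest bag has 3 vertices, so the width is 2.

Yes; width 2.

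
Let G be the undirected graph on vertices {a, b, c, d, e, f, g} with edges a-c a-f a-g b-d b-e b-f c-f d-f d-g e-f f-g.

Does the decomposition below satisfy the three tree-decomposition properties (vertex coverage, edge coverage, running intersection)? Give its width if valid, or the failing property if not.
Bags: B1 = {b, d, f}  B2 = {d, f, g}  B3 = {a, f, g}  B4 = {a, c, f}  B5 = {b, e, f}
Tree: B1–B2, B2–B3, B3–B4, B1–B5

Checking the three conditions: (i) the bags cover all of {a, b, c, d, e, f, g}; (ii) for each edge, some bag contains both endpoints; (iii) the bags containing any fixed vertex form a subtree. All hold, so the decomposition is valid with width 3 − 1 = 2.

Yes; width 2.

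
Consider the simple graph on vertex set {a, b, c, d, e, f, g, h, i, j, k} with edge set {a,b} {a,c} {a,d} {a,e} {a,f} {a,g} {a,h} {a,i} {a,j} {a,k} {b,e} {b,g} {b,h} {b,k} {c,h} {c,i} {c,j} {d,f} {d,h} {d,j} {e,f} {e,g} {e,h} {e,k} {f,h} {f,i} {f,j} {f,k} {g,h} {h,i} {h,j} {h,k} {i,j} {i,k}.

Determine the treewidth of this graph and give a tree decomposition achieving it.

Treewidth 4.
One optimal decomposition is:
Bags: B1 = {a, b, e, h, k}  B2 = {a, e, f, h, k}  B3 = {a, f, h, i, k}  B4 = {a, f, h, i, j}  B5 = {a, c, h, i, j}  B6 = {a, b, e, g, h}  B7 = {a, d, f, h, j}
Tree: B1–B2, B2–B3, B3–B4, B4–B5, B1–B6, B4–B7

Each bag holds 5 vertices, so the decomposition has width 4, which upper-bounds the treewidth. For the lower bound, the 5 vertices {a, b, e, g, h} are pairwise adjacent, and any tree decomposition puts a clique entirely inside one bag — forcing width ≥ 4. Therefore the treewidth is 4.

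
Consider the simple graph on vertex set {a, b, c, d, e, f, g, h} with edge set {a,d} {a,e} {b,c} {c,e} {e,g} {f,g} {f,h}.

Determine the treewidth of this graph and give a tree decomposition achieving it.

The largest bag has 2 vertices, giving width 1; this decomposition certifies tw(G) ≤ 1. Any graph with an edge has treewidth ≥ 1, and G has the edge g–e. Combining the bounds, tw(G) = 1.

Treewidth 1.
One optimal decomposition is:
Bags: B1 = {e, g}  B2 = {f, g}  B3 = {a, e}  B4 = {f, h}  B5 = {c, e}  B6 = {b, c}  B7 = {a, d}
Tree: B1–B2, B1–B3, B2–B4, B3–B5, B5–B6, B3–B7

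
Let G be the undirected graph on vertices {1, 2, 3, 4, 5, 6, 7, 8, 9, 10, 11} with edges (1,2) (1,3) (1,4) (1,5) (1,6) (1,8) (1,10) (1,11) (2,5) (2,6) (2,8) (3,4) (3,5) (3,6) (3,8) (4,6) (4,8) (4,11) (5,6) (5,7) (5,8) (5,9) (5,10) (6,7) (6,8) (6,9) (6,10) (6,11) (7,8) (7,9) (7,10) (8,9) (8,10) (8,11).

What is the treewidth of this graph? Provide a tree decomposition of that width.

Every bag has size at most 5, so the width is 5 − 1 = 4 and tw(G) ≤ 4. For the lower bound, the 5 vertices {1, 4, 6, 8, 11} are pairwise adjacent, and any tree decomposition puts a clique entirely inside one bag — forcing width ≥ 4. Hence tw(G) = 4 exactly.

Treewidth 4.
One such decomposition:
Bags: B1 = {5, 6, 7, 8, 10}  B2 = {1, 5, 6, 8, 10}  B3 = {1, 3, 5, 6, 8}  B4 = {1, 3, 4, 6, 8}  B5 = {1, 4, 6, 8, 11}  B6 = {1, 2, 5, 6, 8}  B7 = {5, 6, 7, 8, 9}
Tree: B1–B2, B2–B3, B3–B4, B4–B5, B2–B6, B1–B7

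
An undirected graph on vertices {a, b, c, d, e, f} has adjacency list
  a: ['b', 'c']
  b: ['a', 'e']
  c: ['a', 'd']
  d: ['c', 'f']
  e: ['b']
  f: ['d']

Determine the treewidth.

1

A width-1 tree decomposition is:
Bags: B1 = {b, e}  B2 = {a, b}  B3 = {a, c}  B4 = {c, d}  B5 = {d, f}
Tree: B1–B2, B2–B3, B3–B4, B4–B5
Every bag has size at most 2, so the width is 2 − 1 = 1 and tw(G) ≤ 1. Any graph with an edge has treewidth ≥ 1, and G has the edge e–b. Combining the bounds, tw(G) = 1.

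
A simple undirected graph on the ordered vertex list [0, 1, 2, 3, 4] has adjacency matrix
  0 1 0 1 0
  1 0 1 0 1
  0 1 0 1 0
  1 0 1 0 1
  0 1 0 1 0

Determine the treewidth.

2

A width-2 tree decomposition is:
Bags: B1 = {1, 2, 3}  B2 = {1, 3, 4}  B3 = {0, 1, 3}
Tree: B1–B2, B2–B3
Every bag has size at most 3, so the width is 3 − 1 = 2 and tw(G) ≤ 2. The edges 2–1–4–3–2 form a cycle, so G is not a tree and its treewidth is at least 2. Combining the bounds, tw(G) = 2.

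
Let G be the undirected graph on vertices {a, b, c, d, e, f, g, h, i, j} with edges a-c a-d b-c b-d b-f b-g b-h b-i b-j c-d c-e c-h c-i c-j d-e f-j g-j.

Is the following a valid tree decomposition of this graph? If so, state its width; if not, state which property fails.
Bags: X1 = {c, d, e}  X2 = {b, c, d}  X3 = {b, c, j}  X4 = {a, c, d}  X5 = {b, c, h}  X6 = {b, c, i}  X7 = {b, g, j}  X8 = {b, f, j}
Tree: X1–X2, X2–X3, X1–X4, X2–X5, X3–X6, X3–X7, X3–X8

Checking the three conditions: (i) the bags cover all of {a, b, c, d, e, f, g, h, i, j}; (ii) for each edge, some bag contains both endpoints; (iii) the bags containing any fixed vertex form a subtree. All hold, so the decomposition is valid with width 3 − 1 = 2.

Yes; width 2.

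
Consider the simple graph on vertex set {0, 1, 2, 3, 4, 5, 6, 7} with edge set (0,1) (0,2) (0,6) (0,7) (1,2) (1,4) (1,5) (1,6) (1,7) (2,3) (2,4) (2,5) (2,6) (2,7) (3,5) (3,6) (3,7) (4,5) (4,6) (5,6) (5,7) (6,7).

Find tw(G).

4

A width-4 tree decomposition is:
Bags: B1 = {1, 2, 4, 5, 6}  B2 = {1, 2, 5, 6, 7}  B3 = {0, 1, 2, 6, 7}  B4 = {2, 3, 5, 6, 7}
Tree: B1–B2, B2–B3, B2–B4
Every bag has size at most 5, so the width is 5 − 1 = 4 and tw(G) ≤ 4. On the other hand G contains the 5-clique {0, 1, 2, 6, 7}. A clique must lie in a single bag of any decomposition, so no decomposition can have width below 4. Hence tw(G) = 4 exactly.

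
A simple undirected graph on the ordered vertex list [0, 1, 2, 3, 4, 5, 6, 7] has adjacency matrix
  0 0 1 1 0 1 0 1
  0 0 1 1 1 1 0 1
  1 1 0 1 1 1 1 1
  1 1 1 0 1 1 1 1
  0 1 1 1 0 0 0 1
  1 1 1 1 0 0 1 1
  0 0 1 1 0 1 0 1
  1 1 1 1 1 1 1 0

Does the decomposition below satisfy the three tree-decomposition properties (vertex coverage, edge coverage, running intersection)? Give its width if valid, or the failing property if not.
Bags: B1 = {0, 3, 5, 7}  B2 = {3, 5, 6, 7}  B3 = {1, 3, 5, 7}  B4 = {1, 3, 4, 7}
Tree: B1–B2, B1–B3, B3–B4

No — vertex 2 appears in no bag.

A tree decomposition must satisfy three properties: every vertex lies in some bag; for every edge, both endpoints lie together in some bag; and for every vertex, the bags containing it form a connected subtree. Here vertex 2 appears in no bag, so the decomposition is invalid.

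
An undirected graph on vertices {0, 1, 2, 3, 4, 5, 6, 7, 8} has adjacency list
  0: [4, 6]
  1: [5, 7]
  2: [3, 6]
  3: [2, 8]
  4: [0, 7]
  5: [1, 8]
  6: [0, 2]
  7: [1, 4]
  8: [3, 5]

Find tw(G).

2

A width-2 tree decomposition is:
Bags: B1 = {0, 4, 6}  B2 = {2, 4, 6}  B3 = {2, 3, 4}  B4 = {3, 4, 8}  B5 = {4, 5, 8}  B6 = {1, 4, 5}  B7 = {1, 4, 7}
Tree: B1–B2, B2–B3, B3–B4, B4–B5, B5–B6, B6–B7
The largest bag has 3 vertices, giving width 2; this decomposition certifies tw(G) ≤ 2. Since 4–0–6–2–3–8–5–1–7–4 is a cycle in G, G is not acyclic. Forests are exactly the graphs of treewidth ≤ 1, so tw(G) ≥ 2. Therefore the treewidth is 2.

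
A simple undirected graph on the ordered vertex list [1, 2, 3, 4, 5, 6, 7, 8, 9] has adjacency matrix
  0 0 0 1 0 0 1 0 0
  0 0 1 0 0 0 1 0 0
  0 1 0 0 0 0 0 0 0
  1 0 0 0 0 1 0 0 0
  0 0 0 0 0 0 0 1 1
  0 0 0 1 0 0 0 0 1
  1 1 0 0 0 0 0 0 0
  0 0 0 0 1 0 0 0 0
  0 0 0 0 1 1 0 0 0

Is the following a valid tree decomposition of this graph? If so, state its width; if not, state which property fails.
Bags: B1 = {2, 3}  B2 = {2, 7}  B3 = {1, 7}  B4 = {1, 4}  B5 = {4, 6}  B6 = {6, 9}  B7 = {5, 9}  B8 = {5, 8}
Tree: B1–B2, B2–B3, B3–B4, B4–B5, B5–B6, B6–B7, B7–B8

Yes; width 1.

Checking the three conditions: (i) the bags cover all of {1, 2, 3, 4, 5, 6, 7, 8, 9}; (ii) for each edge, some bag contains both endpoints; (iii) the bags containing any fixed vertex form a subtree. All hold, so the decomposition is valid with width 2 − 1 = 1.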